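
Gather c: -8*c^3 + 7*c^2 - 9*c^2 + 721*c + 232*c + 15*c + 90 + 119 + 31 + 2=-8*c^3 - 2*c^2 + 968*c + 242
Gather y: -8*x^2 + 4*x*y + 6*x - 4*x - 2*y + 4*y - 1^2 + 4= -8*x^2 + 2*x + y*(4*x + 2) + 3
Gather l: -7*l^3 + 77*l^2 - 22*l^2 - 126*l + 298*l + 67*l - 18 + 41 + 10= -7*l^3 + 55*l^2 + 239*l + 33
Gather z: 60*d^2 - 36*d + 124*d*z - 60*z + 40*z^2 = 60*d^2 - 36*d + 40*z^2 + z*(124*d - 60)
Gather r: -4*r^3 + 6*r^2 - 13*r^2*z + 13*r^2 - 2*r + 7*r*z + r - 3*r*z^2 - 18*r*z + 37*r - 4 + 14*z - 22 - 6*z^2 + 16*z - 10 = -4*r^3 + r^2*(19 - 13*z) + r*(-3*z^2 - 11*z + 36) - 6*z^2 + 30*z - 36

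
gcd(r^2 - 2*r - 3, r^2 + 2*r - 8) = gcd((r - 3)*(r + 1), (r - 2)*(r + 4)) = 1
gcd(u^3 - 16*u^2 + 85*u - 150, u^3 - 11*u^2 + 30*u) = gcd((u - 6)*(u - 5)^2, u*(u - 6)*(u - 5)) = u^2 - 11*u + 30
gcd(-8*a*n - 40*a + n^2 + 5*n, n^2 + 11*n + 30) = n + 5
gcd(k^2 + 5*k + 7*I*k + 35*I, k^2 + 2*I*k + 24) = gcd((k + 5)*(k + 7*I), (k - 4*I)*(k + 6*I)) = 1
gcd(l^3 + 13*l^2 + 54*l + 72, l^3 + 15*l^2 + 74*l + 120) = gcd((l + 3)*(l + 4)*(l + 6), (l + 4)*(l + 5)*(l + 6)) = l^2 + 10*l + 24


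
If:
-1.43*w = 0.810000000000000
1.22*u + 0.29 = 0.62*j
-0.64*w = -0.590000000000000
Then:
No Solution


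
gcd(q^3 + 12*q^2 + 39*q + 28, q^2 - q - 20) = q + 4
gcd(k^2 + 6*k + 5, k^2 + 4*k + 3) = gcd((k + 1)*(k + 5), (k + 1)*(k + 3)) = k + 1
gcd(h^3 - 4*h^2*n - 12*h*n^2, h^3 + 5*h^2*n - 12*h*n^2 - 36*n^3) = h + 2*n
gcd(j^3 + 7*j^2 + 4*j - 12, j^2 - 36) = j + 6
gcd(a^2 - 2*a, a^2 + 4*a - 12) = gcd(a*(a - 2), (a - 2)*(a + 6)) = a - 2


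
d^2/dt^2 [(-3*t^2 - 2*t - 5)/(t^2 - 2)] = 2*(-2*t^3 - 33*t^2 - 12*t - 22)/(t^6 - 6*t^4 + 12*t^2 - 8)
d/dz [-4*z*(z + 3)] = -8*z - 12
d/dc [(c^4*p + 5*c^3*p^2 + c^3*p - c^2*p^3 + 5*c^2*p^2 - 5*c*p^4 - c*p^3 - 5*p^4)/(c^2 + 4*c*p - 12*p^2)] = p*(2*c^5 + 17*c^4*p + c^4 - 8*c^3*p^2 + 8*c^3*p - 179*c^2*p^3 - 15*c^2*p^2 + 24*c*p^4 - 110*c*p^3 + 60*p^5 + 32*p^4)/(c^4 + 8*c^3*p - 8*c^2*p^2 - 96*c*p^3 + 144*p^4)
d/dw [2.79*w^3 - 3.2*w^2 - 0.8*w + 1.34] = 8.37*w^2 - 6.4*w - 0.8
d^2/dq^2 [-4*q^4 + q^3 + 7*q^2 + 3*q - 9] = -48*q^2 + 6*q + 14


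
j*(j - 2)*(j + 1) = j^3 - j^2 - 2*j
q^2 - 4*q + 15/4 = (q - 5/2)*(q - 3/2)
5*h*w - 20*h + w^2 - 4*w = (5*h + w)*(w - 4)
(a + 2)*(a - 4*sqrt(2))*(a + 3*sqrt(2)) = a^3 - sqrt(2)*a^2 + 2*a^2 - 24*a - 2*sqrt(2)*a - 48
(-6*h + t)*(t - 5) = -6*h*t + 30*h + t^2 - 5*t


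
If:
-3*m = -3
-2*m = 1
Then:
No Solution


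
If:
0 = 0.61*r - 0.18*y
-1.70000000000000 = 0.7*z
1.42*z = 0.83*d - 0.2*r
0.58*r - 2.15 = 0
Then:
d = -3.26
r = 3.71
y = 12.56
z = -2.43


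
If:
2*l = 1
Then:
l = 1/2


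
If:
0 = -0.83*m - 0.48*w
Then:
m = -0.578313253012048*w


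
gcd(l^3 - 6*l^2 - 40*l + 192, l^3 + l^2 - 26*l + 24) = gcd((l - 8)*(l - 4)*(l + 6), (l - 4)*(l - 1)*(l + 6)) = l^2 + 2*l - 24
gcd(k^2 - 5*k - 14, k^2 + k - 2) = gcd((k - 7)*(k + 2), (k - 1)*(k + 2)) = k + 2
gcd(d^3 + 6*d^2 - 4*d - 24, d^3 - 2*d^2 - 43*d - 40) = 1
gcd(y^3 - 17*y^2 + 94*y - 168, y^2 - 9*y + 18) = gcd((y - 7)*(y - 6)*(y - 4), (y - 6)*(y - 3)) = y - 6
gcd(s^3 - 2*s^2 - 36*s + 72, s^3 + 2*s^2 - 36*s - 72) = s^2 - 36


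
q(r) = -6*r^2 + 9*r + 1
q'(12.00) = -135.00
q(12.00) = -755.00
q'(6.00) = -63.00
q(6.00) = -161.00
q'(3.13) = -28.56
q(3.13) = -29.61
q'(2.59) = -22.08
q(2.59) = -15.94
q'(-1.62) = 28.44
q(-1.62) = -29.33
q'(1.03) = -3.36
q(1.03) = 3.90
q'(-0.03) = 9.36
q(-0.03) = 0.72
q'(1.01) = -3.12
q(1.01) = 3.97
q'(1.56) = -9.72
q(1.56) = 0.44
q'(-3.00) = 45.00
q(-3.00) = -80.00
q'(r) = 9 - 12*r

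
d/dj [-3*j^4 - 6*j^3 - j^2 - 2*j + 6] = -12*j^3 - 18*j^2 - 2*j - 2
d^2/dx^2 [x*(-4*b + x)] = 2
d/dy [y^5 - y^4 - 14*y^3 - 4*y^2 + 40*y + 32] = 5*y^4 - 4*y^3 - 42*y^2 - 8*y + 40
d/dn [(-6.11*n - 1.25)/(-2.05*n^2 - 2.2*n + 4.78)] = (12.5255*n^2 + 13.442*n - (4.1*n + 2.2)*(6.11*n + 1.25) - 29.2058)/(2.05*n^2 + 2.2*n - 4.78)^2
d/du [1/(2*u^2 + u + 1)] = (-4*u - 1)/(2*u^2 + u + 1)^2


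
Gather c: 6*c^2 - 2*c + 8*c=6*c^2 + 6*c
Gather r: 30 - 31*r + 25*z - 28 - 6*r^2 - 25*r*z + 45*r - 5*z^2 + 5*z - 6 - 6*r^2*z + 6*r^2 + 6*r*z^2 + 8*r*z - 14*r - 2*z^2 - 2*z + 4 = -6*r^2*z + r*(6*z^2 - 17*z) - 7*z^2 + 28*z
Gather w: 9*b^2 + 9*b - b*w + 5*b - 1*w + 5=9*b^2 + 14*b + w*(-b - 1) + 5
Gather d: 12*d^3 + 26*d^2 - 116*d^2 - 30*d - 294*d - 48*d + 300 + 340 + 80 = 12*d^3 - 90*d^2 - 372*d + 720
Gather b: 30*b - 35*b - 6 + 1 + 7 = 2 - 5*b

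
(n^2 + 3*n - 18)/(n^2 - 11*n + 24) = (n + 6)/(n - 8)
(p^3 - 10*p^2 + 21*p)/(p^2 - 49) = p*(p - 3)/(p + 7)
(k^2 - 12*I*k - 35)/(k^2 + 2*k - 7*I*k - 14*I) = (k - 5*I)/(k + 2)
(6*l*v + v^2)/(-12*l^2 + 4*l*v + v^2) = v/(-2*l + v)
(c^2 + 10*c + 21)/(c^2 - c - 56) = (c + 3)/(c - 8)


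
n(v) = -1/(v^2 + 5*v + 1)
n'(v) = -(-2*v - 5)/(v^2 + 5*v + 1)^2 = (2*v + 5)/(v^2 + 5*v + 1)^2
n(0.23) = -0.45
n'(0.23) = 1.13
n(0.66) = -0.21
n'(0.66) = 0.28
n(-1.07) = 0.31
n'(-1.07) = 0.28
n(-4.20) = 0.42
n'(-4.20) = -0.61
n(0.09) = -0.69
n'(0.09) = 2.44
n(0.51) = -0.26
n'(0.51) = 0.41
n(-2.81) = 0.19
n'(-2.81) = -0.02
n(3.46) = -0.03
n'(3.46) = 0.01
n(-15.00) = -0.00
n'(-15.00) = 0.00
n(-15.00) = -0.00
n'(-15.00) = 0.00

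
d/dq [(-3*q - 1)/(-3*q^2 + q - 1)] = (9*q^2 - 3*q - (3*q + 1)*(6*q - 1) + 3)/(3*q^2 - q + 1)^2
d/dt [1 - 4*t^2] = -8*t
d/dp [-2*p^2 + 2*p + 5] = 2 - 4*p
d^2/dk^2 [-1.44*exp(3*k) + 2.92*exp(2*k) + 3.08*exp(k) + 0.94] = (-12.96*exp(2*k) + 11.68*exp(k) + 3.08)*exp(k)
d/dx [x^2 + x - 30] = 2*x + 1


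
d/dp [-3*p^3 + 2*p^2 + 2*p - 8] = -9*p^2 + 4*p + 2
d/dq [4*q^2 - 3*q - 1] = 8*q - 3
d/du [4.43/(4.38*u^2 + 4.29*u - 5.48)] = (-38.8068*u - 19.0047)/(4.38*u^2 + 4.29*u - 5.48)^2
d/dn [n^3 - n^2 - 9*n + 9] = 3*n^2 - 2*n - 9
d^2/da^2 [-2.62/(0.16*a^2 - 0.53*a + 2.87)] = (0.134144*a^2 - 0.444352*a - 2.62*(0.32*a - 0.53)*(0.64*a - 1.06) + 2.406208)/(0.16*a^2 - 0.53*a + 2.87)^3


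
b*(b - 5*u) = b^2 - 5*b*u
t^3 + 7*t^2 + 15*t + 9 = (t + 1)*(t + 3)^2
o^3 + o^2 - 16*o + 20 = (o - 2)^2*(o + 5)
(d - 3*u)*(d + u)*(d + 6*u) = d^3 + 4*d^2*u - 15*d*u^2 - 18*u^3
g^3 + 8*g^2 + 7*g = g*(g + 1)*(g + 7)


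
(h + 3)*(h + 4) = h^2 + 7*h + 12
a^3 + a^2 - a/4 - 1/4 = (a - 1/2)*(a + 1/2)*(a + 1)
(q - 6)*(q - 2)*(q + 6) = q^3 - 2*q^2 - 36*q + 72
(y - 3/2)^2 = y^2 - 3*y + 9/4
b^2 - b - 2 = (b - 2)*(b + 1)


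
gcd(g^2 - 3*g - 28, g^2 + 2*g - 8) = g + 4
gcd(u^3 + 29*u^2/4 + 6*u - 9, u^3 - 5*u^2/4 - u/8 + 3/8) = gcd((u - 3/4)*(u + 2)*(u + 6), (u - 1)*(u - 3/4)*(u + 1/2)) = u - 3/4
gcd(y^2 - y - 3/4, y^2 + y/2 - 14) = 1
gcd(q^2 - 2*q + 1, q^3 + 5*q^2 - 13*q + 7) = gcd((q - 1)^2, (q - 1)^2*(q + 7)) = q^2 - 2*q + 1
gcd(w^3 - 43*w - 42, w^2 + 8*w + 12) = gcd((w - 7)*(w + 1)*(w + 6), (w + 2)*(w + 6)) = w + 6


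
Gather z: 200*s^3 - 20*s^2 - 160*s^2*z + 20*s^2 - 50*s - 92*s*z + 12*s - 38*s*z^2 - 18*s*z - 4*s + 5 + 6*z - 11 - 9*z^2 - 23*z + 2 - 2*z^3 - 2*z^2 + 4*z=200*s^3 - 42*s - 2*z^3 + z^2*(-38*s - 11) + z*(-160*s^2 - 110*s - 13) - 4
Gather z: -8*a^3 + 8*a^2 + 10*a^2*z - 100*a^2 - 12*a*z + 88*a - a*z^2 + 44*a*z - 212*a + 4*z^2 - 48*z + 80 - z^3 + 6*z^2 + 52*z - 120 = -8*a^3 - 92*a^2 - 124*a - z^3 + z^2*(10 - a) + z*(10*a^2 + 32*a + 4) - 40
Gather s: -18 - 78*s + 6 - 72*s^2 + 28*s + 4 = -72*s^2 - 50*s - 8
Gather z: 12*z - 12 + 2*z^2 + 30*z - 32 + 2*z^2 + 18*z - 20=4*z^2 + 60*z - 64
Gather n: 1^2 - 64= -63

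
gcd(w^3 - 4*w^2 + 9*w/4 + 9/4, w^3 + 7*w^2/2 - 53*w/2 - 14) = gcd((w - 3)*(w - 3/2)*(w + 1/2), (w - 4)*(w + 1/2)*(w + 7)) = w + 1/2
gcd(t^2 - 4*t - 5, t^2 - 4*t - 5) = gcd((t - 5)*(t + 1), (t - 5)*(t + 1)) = t^2 - 4*t - 5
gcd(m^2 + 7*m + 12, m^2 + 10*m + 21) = m + 3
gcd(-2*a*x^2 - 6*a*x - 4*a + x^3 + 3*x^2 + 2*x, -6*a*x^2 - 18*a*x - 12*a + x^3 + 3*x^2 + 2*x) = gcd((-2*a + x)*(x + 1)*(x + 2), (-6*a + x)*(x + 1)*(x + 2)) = x^2 + 3*x + 2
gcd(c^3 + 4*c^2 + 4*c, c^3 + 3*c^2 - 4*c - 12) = c + 2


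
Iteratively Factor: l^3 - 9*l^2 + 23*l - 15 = (l - 5)*(l^2 - 4*l + 3) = (l - 5)*(l - 1)*(l - 3)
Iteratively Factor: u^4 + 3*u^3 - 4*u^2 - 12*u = (u + 3)*(u^3 - 4*u) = u*(u + 3)*(u^2 - 4) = u*(u + 2)*(u + 3)*(u - 2)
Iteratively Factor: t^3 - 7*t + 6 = (t - 1)*(t^2 + t - 6) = (t - 1)*(t + 3)*(t - 2)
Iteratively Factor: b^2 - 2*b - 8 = (b + 2)*(b - 4)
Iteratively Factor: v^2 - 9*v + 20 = (v - 4)*(v - 5)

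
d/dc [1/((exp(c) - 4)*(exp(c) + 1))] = (3 - 2*exp(c))*exp(c)/(exp(4*c) - 6*exp(3*c) + exp(2*c) + 24*exp(c) + 16)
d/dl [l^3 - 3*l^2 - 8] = 3*l*(l - 2)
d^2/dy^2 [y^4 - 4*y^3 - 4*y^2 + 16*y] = 12*y^2 - 24*y - 8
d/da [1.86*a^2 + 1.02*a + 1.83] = 3.72*a + 1.02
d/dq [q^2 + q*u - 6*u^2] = 2*q + u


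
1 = 1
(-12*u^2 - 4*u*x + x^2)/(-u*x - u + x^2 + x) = (12*u^2 + 4*u*x - x^2)/(u*x + u - x^2 - x)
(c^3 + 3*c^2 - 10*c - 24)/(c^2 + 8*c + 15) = (c^3 + 3*c^2 - 10*c - 24)/(c^2 + 8*c + 15)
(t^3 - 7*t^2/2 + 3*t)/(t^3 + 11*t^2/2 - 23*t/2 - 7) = t*(2*t - 3)/(2*t^2 + 15*t + 7)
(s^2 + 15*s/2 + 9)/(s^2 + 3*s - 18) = (s + 3/2)/(s - 3)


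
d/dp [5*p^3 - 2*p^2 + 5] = p*(15*p - 4)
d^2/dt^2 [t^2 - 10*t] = 2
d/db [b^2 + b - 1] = 2*b + 1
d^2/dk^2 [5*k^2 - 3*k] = 10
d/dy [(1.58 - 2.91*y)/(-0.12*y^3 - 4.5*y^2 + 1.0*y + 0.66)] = (-0.6984*y^3 - 12.5262*y^2 + 14.22*y - 3.5006)/(0.0144*y^6 + 1.08*y^5 + 20.01*y^4 - 9.1584*y^3 - 4.94*y^2 + 1.32*y + 0.4356)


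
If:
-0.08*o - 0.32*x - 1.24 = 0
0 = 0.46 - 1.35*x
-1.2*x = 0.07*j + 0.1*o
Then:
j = 18.25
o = -16.86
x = 0.34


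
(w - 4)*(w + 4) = w^2 - 16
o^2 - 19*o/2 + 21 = (o - 6)*(o - 7/2)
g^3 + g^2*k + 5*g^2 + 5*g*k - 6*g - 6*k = (g - 1)*(g + 6)*(g + k)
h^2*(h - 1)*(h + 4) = h^4 + 3*h^3 - 4*h^2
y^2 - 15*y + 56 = (y - 8)*(y - 7)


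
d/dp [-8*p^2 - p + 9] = -16*p - 1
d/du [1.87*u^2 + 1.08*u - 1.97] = 3.74*u + 1.08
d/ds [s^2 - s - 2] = 2*s - 1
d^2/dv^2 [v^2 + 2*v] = 2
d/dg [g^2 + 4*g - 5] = 2*g + 4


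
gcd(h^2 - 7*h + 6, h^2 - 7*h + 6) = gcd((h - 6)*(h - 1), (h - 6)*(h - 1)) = h^2 - 7*h + 6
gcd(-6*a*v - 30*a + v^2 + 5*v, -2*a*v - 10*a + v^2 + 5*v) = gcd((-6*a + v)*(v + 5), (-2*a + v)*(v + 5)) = v + 5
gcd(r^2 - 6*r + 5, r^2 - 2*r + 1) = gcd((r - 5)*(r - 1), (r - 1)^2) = r - 1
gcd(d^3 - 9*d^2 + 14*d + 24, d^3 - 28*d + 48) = d - 4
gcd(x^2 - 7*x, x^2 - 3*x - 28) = x - 7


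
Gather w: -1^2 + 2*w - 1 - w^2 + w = -w^2 + 3*w - 2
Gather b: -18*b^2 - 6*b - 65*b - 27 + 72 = -18*b^2 - 71*b + 45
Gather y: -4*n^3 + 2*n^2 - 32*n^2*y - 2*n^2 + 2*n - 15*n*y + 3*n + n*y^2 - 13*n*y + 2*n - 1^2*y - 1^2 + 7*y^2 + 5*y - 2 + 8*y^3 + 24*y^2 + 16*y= -4*n^3 + 7*n + 8*y^3 + y^2*(n + 31) + y*(-32*n^2 - 28*n + 20) - 3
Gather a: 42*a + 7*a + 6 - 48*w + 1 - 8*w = 49*a - 56*w + 7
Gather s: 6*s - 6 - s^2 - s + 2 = -s^2 + 5*s - 4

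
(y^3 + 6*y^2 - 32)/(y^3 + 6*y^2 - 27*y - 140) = (y^2 + 2*y - 8)/(y^2 + 2*y - 35)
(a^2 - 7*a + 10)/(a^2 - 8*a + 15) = (a - 2)/(a - 3)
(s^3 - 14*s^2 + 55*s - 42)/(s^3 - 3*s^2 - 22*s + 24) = (s - 7)/(s + 4)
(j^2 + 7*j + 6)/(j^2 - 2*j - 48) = (j + 1)/(j - 8)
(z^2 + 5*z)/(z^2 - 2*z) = (z + 5)/(z - 2)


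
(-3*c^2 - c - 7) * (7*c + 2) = -21*c^3 - 13*c^2 - 51*c - 14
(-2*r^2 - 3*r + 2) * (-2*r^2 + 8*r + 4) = 4*r^4 - 10*r^3 - 36*r^2 + 4*r + 8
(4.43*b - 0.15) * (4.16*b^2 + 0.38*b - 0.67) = 18.4288*b^3 + 1.0594*b^2 - 3.0251*b + 0.1005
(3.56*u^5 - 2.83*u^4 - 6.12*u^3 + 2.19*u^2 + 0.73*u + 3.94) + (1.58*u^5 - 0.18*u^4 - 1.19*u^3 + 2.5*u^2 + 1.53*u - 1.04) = 5.14*u^5 - 3.01*u^4 - 7.31*u^3 + 4.69*u^2 + 2.26*u + 2.9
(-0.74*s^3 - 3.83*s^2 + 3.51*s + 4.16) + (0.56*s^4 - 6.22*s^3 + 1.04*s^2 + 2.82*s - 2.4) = 0.56*s^4 - 6.96*s^3 - 2.79*s^2 + 6.33*s + 1.76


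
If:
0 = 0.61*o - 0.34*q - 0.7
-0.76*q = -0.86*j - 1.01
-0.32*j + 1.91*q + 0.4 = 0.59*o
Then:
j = -1.24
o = 1.11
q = -0.08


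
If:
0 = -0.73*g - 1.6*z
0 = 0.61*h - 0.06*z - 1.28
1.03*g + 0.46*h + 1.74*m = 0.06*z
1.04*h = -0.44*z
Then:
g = 8.82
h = 1.70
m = -5.81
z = -4.02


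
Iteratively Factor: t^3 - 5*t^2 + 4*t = (t - 4)*(t^2 - t) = (t - 4)*(t - 1)*(t)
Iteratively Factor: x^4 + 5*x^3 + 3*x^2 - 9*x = (x)*(x^3 + 5*x^2 + 3*x - 9) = x*(x + 3)*(x^2 + 2*x - 3) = x*(x + 3)^2*(x - 1)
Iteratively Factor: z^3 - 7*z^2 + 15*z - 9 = (z - 3)*(z^2 - 4*z + 3) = (z - 3)*(z - 1)*(z - 3)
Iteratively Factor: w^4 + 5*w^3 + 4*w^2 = (w)*(w^3 + 5*w^2 + 4*w) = w*(w + 1)*(w^2 + 4*w) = w*(w + 1)*(w + 4)*(w)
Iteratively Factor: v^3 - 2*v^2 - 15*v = (v + 3)*(v^2 - 5*v) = v*(v + 3)*(v - 5)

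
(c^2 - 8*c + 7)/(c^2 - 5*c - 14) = (c - 1)/(c + 2)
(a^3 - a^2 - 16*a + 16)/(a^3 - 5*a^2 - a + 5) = (a^2 - 16)/(a^2 - 4*a - 5)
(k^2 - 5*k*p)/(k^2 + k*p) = (k - 5*p)/(k + p)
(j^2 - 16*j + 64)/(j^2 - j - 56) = (j - 8)/(j + 7)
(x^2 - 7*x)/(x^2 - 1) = x*(x - 7)/(x^2 - 1)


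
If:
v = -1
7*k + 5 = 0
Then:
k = -5/7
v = -1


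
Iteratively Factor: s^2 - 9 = (s - 3)*(s + 3)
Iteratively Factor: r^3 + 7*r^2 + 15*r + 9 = (r + 3)*(r^2 + 4*r + 3) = (r + 3)^2*(r + 1)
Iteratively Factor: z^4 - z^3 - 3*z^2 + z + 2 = (z - 2)*(z^3 + z^2 - z - 1) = (z - 2)*(z + 1)*(z^2 - 1) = (z - 2)*(z + 1)^2*(z - 1)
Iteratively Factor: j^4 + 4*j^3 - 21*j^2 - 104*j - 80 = (j + 4)*(j^3 - 21*j - 20) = (j + 4)^2*(j^2 - 4*j - 5) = (j - 5)*(j + 4)^2*(j + 1)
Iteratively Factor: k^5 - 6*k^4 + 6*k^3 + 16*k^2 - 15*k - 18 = (k + 1)*(k^4 - 7*k^3 + 13*k^2 + 3*k - 18) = (k - 2)*(k + 1)*(k^3 - 5*k^2 + 3*k + 9) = (k - 2)*(k + 1)^2*(k^2 - 6*k + 9) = (k - 3)*(k - 2)*(k + 1)^2*(k - 3)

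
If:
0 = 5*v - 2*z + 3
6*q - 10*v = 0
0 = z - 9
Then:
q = 5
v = 3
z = 9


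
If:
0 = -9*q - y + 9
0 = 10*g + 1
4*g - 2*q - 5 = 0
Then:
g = -1/10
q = -27/10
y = 333/10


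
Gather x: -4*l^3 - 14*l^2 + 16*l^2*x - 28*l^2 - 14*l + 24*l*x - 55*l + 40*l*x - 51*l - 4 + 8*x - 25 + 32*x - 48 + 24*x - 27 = -4*l^3 - 42*l^2 - 120*l + x*(16*l^2 + 64*l + 64) - 104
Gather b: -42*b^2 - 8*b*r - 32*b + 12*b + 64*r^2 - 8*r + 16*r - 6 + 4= -42*b^2 + b*(-8*r - 20) + 64*r^2 + 8*r - 2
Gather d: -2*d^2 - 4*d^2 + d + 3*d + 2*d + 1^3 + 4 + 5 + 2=-6*d^2 + 6*d + 12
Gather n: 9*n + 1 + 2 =9*n + 3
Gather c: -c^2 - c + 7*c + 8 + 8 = -c^2 + 6*c + 16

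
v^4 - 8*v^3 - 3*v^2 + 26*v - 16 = (v - 8)*(v - 1)^2*(v + 2)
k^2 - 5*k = k*(k - 5)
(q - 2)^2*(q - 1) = q^3 - 5*q^2 + 8*q - 4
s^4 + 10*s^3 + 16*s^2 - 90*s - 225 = (s - 3)*(s + 3)*(s + 5)^2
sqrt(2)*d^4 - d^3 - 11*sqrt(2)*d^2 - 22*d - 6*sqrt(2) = (d - 3*sqrt(2))*(d + sqrt(2))^2*(sqrt(2)*d + 1)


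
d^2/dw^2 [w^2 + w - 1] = 2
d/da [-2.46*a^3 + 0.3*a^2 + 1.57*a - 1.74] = -7.38*a^2 + 0.6*a + 1.57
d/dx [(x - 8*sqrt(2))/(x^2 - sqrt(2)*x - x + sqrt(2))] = (x^2 - sqrt(2)*x - x + (x - 8*sqrt(2))*(-2*x + 1 + sqrt(2)) + sqrt(2))/(x^2 - sqrt(2)*x - x + sqrt(2))^2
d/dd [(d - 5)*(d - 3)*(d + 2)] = 3*d^2 - 12*d - 1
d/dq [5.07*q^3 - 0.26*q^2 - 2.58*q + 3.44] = 15.21*q^2 - 0.52*q - 2.58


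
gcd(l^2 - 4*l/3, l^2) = l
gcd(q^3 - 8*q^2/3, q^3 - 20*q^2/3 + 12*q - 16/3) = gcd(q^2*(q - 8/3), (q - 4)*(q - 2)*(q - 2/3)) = 1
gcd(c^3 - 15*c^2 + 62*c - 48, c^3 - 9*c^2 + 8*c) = c^2 - 9*c + 8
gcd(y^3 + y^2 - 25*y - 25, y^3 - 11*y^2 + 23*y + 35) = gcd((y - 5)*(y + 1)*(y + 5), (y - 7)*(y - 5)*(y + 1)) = y^2 - 4*y - 5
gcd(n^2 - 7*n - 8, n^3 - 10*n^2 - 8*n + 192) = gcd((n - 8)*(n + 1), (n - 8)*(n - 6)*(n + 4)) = n - 8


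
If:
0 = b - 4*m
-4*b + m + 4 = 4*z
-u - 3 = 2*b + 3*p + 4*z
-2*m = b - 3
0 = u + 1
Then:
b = 2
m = 1/2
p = -5/6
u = -1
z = -7/8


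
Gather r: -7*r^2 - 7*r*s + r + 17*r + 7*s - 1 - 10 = -7*r^2 + r*(18 - 7*s) + 7*s - 11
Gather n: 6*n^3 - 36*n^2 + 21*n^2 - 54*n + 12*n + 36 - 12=6*n^3 - 15*n^2 - 42*n + 24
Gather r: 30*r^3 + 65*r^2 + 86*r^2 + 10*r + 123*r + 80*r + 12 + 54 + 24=30*r^3 + 151*r^2 + 213*r + 90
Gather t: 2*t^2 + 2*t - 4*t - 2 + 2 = 2*t^2 - 2*t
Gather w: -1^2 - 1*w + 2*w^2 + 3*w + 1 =2*w^2 + 2*w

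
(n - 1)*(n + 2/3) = n^2 - n/3 - 2/3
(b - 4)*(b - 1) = b^2 - 5*b + 4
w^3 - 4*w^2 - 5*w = w*(w - 5)*(w + 1)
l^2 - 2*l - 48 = (l - 8)*(l + 6)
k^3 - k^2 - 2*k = k*(k - 2)*(k + 1)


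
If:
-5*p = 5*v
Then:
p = -v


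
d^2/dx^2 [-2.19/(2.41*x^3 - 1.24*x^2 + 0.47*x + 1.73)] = ((31.6674*x - 5.4312)*(2.41*x^3 - 1.24*x^2 + 0.47*x + 1.73) - 2.19*(7.23*x^2 - 2.48*x + 0.47)*(14.46*x^2 - 4.96*x + 0.94))/(2.41*x^3 - 1.24*x^2 + 0.47*x + 1.73)^3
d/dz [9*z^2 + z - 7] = 18*z + 1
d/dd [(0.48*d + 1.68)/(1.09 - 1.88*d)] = (6.921408*d - 4.012944)/(1.88*d - 1.09)^3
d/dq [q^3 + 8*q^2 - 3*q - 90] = 3*q^2 + 16*q - 3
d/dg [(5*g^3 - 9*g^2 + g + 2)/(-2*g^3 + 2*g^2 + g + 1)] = (-8*g^4 + 14*g^3 + 16*g^2 - 26*g - 1)/(4*g^6 - 8*g^5 + 5*g^2 + 2*g + 1)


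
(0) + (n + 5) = n + 5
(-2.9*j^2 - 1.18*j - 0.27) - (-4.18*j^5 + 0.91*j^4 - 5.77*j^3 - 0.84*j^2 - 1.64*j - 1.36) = 4.18*j^5 - 0.91*j^4 + 5.77*j^3 - 2.06*j^2 + 0.46*j + 1.09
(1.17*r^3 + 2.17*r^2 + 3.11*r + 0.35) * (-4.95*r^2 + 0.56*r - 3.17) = -5.7915*r^5 - 10.0863*r^4 - 17.8882*r^3 - 6.8698*r^2 - 9.6627*r - 1.1095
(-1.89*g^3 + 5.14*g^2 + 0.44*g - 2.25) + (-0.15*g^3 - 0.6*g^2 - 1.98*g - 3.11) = -2.04*g^3 + 4.54*g^2 - 1.54*g - 5.36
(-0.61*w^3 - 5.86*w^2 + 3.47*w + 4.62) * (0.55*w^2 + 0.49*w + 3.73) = -0.3355*w^5 - 3.5219*w^4 - 3.2382*w^3 - 17.6165*w^2 + 15.2069*w + 17.2326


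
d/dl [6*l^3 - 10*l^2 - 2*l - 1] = 18*l^2 - 20*l - 2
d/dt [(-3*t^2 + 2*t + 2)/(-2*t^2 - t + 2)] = (7*t^2 - 4*t + 6)/(4*t^4 + 4*t^3 - 7*t^2 - 4*t + 4)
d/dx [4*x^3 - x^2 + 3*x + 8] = 12*x^2 - 2*x + 3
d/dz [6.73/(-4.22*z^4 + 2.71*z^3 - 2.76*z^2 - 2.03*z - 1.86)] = (113.6024*z^3 - 54.7149*z^2 + 37.1496*z + 13.6619)/(4.22*z^4 - 2.71*z^3 + 2.76*z^2 + 2.03*z + 1.86)^2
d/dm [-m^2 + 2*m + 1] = 2 - 2*m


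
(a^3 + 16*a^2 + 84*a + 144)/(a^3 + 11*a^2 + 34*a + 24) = (a + 6)/(a + 1)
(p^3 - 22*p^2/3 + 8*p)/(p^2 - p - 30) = p*(3*p - 4)/(3*(p + 5))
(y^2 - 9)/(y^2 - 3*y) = (y + 3)/y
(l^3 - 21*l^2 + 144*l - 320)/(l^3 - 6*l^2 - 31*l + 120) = (l^2 - 13*l + 40)/(l^2 + 2*l - 15)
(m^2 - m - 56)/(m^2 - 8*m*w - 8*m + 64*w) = (-m - 7)/(-m + 8*w)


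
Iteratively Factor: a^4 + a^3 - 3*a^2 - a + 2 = (a + 2)*(a^3 - a^2 - a + 1) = (a + 1)*(a + 2)*(a^2 - 2*a + 1) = (a - 1)*(a + 1)*(a + 2)*(a - 1)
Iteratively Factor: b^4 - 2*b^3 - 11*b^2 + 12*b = (b)*(b^3 - 2*b^2 - 11*b + 12) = b*(b + 3)*(b^2 - 5*b + 4) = b*(b - 4)*(b + 3)*(b - 1)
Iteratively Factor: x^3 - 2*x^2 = (x)*(x^2 - 2*x) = x*(x - 2)*(x)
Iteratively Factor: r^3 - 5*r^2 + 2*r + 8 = (r - 4)*(r^2 - r - 2) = (r - 4)*(r - 2)*(r + 1)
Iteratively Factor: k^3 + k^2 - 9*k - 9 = (k + 3)*(k^2 - 2*k - 3) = (k + 1)*(k + 3)*(k - 3)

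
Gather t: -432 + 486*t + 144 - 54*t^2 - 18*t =-54*t^2 + 468*t - 288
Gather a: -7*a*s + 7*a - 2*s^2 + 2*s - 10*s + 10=a*(7 - 7*s) - 2*s^2 - 8*s + 10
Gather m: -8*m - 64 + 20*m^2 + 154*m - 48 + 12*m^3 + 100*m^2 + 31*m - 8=12*m^3 + 120*m^2 + 177*m - 120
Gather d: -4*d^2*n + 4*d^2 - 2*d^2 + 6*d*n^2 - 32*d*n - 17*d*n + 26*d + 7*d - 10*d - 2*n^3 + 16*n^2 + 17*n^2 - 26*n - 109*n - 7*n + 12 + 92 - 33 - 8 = d^2*(2 - 4*n) + d*(6*n^2 - 49*n + 23) - 2*n^3 + 33*n^2 - 142*n + 63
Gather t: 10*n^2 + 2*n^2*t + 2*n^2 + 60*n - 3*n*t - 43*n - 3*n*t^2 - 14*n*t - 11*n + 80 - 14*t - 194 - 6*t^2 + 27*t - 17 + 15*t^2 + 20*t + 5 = 12*n^2 + 6*n + t^2*(9 - 3*n) + t*(2*n^2 - 17*n + 33) - 126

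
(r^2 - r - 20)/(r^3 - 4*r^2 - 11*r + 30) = (r + 4)/(r^2 + r - 6)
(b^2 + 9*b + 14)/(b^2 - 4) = (b + 7)/(b - 2)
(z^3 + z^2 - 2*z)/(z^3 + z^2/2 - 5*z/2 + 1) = 2*z/(2*z - 1)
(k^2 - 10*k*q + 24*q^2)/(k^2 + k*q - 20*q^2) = (k - 6*q)/(k + 5*q)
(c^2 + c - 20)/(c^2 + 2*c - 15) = (c - 4)/(c - 3)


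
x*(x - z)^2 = x^3 - 2*x^2*z + x*z^2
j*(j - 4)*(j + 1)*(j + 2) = j^4 - j^3 - 10*j^2 - 8*j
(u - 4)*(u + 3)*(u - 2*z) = u^3 - 2*u^2*z - u^2 + 2*u*z - 12*u + 24*z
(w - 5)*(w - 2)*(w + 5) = w^3 - 2*w^2 - 25*w + 50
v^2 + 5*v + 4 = (v + 1)*(v + 4)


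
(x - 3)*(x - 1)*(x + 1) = x^3 - 3*x^2 - x + 3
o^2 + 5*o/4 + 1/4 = (o + 1/4)*(o + 1)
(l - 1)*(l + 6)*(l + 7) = l^3 + 12*l^2 + 29*l - 42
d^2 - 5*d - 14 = (d - 7)*(d + 2)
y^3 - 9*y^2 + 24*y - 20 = (y - 5)*(y - 2)^2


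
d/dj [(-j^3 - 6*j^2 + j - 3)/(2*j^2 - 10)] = (-j^4 + 14*j^2 + 66*j - 5)/(2*(j^4 - 10*j^2 + 25))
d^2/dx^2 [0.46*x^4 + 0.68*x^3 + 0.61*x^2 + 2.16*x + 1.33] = 5.52*x^2 + 4.08*x + 1.22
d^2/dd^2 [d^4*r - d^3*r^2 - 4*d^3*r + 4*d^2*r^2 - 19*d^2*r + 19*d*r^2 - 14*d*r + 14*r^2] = 2*r*(6*d^2 - 3*d*r - 12*d + 4*r - 19)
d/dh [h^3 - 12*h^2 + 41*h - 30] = 3*h^2 - 24*h + 41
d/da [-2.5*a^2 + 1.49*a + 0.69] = 1.49 - 5.0*a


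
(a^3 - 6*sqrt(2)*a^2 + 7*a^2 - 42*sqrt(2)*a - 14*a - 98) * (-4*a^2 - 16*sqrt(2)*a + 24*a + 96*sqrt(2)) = -4*a^5 - 4*a^4 + 8*sqrt(2)*a^4 + 8*sqrt(2)*a^3 + 416*a^3 - 112*sqrt(2)*a^2 + 248*a^2 - 10416*a + 224*sqrt(2)*a - 9408*sqrt(2)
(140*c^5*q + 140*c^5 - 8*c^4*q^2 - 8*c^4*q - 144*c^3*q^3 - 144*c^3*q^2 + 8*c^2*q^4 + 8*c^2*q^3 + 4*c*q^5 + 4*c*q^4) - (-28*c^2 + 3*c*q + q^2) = 140*c^5*q + 140*c^5 - 8*c^4*q^2 - 8*c^4*q - 144*c^3*q^3 - 144*c^3*q^2 + 8*c^2*q^4 + 8*c^2*q^3 + 28*c^2 + 4*c*q^5 + 4*c*q^4 - 3*c*q - q^2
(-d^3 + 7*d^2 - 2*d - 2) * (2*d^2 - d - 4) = -2*d^5 + 15*d^4 - 7*d^3 - 30*d^2 + 10*d + 8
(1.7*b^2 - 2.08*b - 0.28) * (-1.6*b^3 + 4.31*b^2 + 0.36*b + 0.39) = -2.72*b^5 + 10.655*b^4 - 7.9048*b^3 - 1.2926*b^2 - 0.912*b - 0.1092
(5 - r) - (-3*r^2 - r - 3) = 3*r^2 + 8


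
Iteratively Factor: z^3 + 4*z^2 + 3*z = (z + 3)*(z^2 + z) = (z + 1)*(z + 3)*(z)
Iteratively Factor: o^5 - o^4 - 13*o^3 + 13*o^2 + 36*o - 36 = (o + 3)*(o^4 - 4*o^3 - o^2 + 16*o - 12) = (o - 3)*(o + 3)*(o^3 - o^2 - 4*o + 4) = (o - 3)*(o + 2)*(o + 3)*(o^2 - 3*o + 2) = (o - 3)*(o - 1)*(o + 2)*(o + 3)*(o - 2)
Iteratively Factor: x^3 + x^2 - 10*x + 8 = (x - 2)*(x^2 + 3*x - 4) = (x - 2)*(x + 4)*(x - 1)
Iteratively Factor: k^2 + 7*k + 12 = (k + 3)*(k + 4)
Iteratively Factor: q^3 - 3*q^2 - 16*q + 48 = (q - 3)*(q^2 - 16) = (q - 3)*(q + 4)*(q - 4)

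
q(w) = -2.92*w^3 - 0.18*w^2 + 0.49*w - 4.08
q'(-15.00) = -1965.11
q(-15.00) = 9803.07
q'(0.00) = 0.49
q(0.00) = -4.08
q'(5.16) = -234.61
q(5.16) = -407.52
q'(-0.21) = 0.18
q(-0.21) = -4.16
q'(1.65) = -23.95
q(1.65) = -16.88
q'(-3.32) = -94.87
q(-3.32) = 99.16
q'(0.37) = -0.84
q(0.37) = -4.07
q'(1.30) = -14.78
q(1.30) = -10.16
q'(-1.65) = -22.77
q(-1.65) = 7.74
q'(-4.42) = -169.06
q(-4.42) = 242.38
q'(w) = -8.76*w^2 - 0.36*w + 0.49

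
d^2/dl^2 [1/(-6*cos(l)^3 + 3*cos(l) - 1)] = 12*(-27*(1 - cos(2*l))^3 + 84*(1 - cos(2*l))^2 - cos(l) + 51*cos(2*l) - 9*cos(3*l) - 81)/(3*cos(l) + 3*cos(3*l) + 2)^3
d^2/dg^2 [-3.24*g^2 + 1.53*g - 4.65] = -6.48000000000000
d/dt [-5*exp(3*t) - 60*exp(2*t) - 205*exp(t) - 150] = (-15*exp(2*t) - 120*exp(t) - 205)*exp(t)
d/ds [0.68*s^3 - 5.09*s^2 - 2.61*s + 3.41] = 2.04*s^2 - 10.18*s - 2.61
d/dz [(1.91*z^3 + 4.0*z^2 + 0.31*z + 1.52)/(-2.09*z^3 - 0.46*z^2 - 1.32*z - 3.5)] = (7.4814*z^4 - 3.7466*z^3 - 15.662*z^2 - 26.6016*z + 0.9214)/(4.3681*z^6 + 1.9228*z^5 + 5.7292*z^4 + 15.8444*z^3 + 4.9624*z^2 + 9.24*z + 12.25)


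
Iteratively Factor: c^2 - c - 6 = (c - 3)*(c + 2)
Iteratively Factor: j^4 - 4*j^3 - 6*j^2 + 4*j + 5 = (j + 1)*(j^3 - 5*j^2 - j + 5) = (j - 5)*(j + 1)*(j^2 - 1) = (j - 5)*(j + 1)^2*(j - 1)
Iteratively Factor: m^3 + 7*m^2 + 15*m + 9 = (m + 3)*(m^2 + 4*m + 3) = (m + 1)*(m + 3)*(m + 3)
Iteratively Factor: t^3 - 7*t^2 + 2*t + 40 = (t + 2)*(t^2 - 9*t + 20) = (t - 4)*(t + 2)*(t - 5)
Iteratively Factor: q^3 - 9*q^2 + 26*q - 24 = (q - 3)*(q^2 - 6*q + 8) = (q - 4)*(q - 3)*(q - 2)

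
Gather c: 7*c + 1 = 7*c + 1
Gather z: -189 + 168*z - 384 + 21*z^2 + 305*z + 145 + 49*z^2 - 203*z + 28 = 70*z^2 + 270*z - 400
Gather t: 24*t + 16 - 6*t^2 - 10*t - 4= -6*t^2 + 14*t + 12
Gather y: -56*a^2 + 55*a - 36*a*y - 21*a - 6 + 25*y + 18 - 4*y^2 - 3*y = -56*a^2 + 34*a - 4*y^2 + y*(22 - 36*a) + 12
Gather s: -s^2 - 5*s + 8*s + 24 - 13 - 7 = -s^2 + 3*s + 4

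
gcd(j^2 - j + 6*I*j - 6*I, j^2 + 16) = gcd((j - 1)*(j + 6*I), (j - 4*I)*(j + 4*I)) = 1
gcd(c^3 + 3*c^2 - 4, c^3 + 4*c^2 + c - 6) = c^2 + c - 2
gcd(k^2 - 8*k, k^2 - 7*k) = k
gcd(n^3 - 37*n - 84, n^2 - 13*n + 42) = n - 7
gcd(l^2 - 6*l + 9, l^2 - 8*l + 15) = l - 3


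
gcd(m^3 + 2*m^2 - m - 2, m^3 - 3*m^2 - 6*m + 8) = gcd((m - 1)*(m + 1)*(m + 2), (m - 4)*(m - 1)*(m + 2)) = m^2 + m - 2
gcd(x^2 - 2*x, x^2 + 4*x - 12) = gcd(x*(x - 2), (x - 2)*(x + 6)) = x - 2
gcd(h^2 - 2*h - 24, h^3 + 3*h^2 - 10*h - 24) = h + 4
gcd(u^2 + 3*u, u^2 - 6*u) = u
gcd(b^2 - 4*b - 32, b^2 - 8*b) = b - 8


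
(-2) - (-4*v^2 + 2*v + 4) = 4*v^2 - 2*v - 6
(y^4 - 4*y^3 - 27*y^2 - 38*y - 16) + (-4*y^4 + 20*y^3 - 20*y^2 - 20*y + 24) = -3*y^4 + 16*y^3 - 47*y^2 - 58*y + 8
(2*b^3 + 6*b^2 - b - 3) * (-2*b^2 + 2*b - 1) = -4*b^5 - 8*b^4 + 12*b^3 - 2*b^2 - 5*b + 3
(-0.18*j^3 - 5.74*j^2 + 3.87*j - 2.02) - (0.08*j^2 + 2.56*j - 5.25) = -0.18*j^3 - 5.82*j^2 + 1.31*j + 3.23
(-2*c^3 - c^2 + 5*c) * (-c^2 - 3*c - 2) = 2*c^5 + 7*c^4 + 2*c^3 - 13*c^2 - 10*c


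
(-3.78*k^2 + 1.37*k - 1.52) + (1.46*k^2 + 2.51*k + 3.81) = -2.32*k^2 + 3.88*k + 2.29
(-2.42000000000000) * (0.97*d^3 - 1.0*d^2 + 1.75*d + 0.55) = -2.3474*d^3 + 2.42*d^2 - 4.235*d - 1.331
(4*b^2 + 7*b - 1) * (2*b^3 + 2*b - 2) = 8*b^5 + 14*b^4 + 6*b^3 + 6*b^2 - 16*b + 2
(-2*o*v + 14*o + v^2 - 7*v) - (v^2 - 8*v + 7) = -2*o*v + 14*o + v - 7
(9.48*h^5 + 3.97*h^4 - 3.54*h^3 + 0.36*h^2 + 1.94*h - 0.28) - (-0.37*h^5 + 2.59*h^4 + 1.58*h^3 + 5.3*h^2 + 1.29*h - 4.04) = 9.85*h^5 + 1.38*h^4 - 5.12*h^3 - 4.94*h^2 + 0.65*h + 3.76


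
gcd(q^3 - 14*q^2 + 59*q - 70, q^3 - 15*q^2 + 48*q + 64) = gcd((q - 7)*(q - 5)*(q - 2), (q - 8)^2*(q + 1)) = 1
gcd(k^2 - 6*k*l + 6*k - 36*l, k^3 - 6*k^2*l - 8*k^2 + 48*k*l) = k - 6*l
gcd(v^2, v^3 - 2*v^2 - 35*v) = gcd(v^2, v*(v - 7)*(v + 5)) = v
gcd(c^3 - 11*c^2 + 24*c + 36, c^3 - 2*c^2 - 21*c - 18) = c^2 - 5*c - 6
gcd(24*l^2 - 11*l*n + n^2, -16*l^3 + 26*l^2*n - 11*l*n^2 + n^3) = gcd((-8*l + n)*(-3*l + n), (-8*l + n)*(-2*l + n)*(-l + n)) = 8*l - n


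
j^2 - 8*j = j*(j - 8)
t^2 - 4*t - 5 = (t - 5)*(t + 1)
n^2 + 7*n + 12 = (n + 3)*(n + 4)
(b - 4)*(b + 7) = b^2 + 3*b - 28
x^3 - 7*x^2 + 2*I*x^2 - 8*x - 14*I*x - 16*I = (x - 8)*(x + 1)*(x + 2*I)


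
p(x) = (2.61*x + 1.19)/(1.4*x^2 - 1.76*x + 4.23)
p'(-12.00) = -0.01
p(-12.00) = -0.13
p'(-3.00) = -0.02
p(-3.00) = -0.30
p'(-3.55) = -0.03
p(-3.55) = -0.29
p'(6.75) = -0.06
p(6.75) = 0.34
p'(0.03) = 0.75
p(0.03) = 0.30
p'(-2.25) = 0.01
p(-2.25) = -0.31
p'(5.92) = -0.07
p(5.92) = 0.39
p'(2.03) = -0.21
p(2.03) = 1.01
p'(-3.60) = -0.03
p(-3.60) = -0.29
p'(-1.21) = 0.17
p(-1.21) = -0.23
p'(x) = (1.76 - 2.8*x)*(2.61*x + 1.19)/(1.4*x^2 - 1.76*x + 4.23)^2 + 2.61/(1.4*x^2 - 1.76*x + 4.23)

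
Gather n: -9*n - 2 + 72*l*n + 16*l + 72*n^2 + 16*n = 16*l + 72*n^2 + n*(72*l + 7) - 2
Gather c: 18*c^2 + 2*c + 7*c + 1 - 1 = 18*c^2 + 9*c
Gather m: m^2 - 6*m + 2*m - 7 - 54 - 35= m^2 - 4*m - 96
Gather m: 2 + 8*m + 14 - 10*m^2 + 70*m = -10*m^2 + 78*m + 16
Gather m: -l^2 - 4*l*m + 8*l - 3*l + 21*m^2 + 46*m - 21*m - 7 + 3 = -l^2 + 5*l + 21*m^2 + m*(25 - 4*l) - 4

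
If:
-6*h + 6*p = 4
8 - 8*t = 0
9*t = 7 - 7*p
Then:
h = -20/21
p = -2/7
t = 1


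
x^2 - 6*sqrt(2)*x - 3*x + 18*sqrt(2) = (x - 3)*(x - 6*sqrt(2))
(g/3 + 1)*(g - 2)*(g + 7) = g^3/3 + 8*g^2/3 + g/3 - 14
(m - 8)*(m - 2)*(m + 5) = m^3 - 5*m^2 - 34*m + 80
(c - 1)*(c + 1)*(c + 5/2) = c^3 + 5*c^2/2 - c - 5/2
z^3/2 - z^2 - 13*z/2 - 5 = (z/2 + 1)*(z - 5)*(z + 1)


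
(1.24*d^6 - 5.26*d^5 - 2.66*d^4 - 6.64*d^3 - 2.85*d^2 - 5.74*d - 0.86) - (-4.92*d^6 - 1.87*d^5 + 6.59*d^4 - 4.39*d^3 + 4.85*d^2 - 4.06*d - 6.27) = 6.16*d^6 - 3.39*d^5 - 9.25*d^4 - 2.25*d^3 - 7.7*d^2 - 1.68*d + 5.41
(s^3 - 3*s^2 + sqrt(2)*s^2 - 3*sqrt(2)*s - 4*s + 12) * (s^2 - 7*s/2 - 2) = s^5 - 13*s^4/2 + sqrt(2)*s^4 - 13*sqrt(2)*s^3/2 + 9*s^3/2 + 17*sqrt(2)*s^2/2 + 32*s^2 - 34*s + 6*sqrt(2)*s - 24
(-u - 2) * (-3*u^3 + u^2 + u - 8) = 3*u^4 + 5*u^3 - 3*u^2 + 6*u + 16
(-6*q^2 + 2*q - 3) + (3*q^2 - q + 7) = -3*q^2 + q + 4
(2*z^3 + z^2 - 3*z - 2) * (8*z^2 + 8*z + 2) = 16*z^5 + 24*z^4 - 12*z^3 - 38*z^2 - 22*z - 4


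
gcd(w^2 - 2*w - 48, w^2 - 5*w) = 1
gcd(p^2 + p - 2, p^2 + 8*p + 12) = p + 2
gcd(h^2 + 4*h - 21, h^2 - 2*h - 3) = h - 3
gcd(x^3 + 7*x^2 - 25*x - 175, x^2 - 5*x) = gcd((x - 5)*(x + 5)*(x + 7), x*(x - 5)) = x - 5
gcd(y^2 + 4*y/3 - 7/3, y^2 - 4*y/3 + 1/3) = y - 1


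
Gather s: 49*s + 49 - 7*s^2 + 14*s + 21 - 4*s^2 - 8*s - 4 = -11*s^2 + 55*s + 66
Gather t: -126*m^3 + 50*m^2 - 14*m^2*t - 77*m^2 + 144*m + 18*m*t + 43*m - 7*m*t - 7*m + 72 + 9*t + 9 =-126*m^3 - 27*m^2 + 180*m + t*(-14*m^2 + 11*m + 9) + 81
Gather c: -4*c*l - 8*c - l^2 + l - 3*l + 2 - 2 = c*(-4*l - 8) - l^2 - 2*l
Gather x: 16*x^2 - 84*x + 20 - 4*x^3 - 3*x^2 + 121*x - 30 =-4*x^3 + 13*x^2 + 37*x - 10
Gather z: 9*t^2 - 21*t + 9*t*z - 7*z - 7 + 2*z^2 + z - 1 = 9*t^2 - 21*t + 2*z^2 + z*(9*t - 6) - 8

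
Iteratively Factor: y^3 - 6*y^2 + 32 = (y + 2)*(y^2 - 8*y + 16) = (y - 4)*(y + 2)*(y - 4)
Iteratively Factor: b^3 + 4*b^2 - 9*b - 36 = (b + 3)*(b^2 + b - 12) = (b - 3)*(b + 3)*(b + 4)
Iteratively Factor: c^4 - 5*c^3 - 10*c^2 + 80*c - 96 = (c - 4)*(c^3 - c^2 - 14*c + 24) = (c - 4)*(c + 4)*(c^2 - 5*c + 6) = (c - 4)*(c - 3)*(c + 4)*(c - 2)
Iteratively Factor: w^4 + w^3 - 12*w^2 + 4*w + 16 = (w - 2)*(w^3 + 3*w^2 - 6*w - 8) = (w - 2)*(w + 4)*(w^2 - w - 2) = (w - 2)*(w + 1)*(w + 4)*(w - 2)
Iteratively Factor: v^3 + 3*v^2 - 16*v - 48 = (v + 3)*(v^2 - 16) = (v - 4)*(v + 3)*(v + 4)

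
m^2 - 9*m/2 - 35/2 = (m - 7)*(m + 5/2)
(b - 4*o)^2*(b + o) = b^3 - 7*b^2*o + 8*b*o^2 + 16*o^3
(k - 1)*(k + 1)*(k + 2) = k^3 + 2*k^2 - k - 2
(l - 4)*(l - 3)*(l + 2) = l^3 - 5*l^2 - 2*l + 24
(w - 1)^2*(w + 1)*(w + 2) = w^4 + w^3 - 3*w^2 - w + 2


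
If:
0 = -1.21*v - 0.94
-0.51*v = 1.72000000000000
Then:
No Solution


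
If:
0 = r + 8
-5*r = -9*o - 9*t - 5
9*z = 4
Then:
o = -t - 5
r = -8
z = 4/9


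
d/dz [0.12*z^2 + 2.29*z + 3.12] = 0.24*z + 2.29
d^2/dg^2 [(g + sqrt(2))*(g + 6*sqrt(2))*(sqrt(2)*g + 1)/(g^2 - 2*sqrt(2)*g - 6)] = 126*(sqrt(2)*g^3 + 6*g^2 + 6*sqrt(2)*g + 4)/(g^6 - 6*sqrt(2)*g^5 + 6*g^4 + 56*sqrt(2)*g^3 - 36*g^2 - 216*sqrt(2)*g - 216)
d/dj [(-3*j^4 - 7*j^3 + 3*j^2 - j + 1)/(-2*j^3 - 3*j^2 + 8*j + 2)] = (6*j^6 + 18*j^5 - 45*j^4 - 140*j^3 - 15*j^2 + 18*j - 10)/(4*j^6 + 12*j^5 - 23*j^4 - 56*j^3 + 52*j^2 + 32*j + 4)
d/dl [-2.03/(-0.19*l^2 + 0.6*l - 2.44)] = (1.218 - 0.7714*l)/(0.19*l^2 - 0.6*l + 2.44)^2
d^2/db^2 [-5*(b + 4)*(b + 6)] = -10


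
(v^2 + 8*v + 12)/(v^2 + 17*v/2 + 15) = 2*(v + 2)/(2*v + 5)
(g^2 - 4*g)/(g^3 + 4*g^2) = (g - 4)/(g*(g + 4))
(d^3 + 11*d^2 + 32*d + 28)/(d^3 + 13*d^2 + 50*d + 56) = (d + 2)/(d + 4)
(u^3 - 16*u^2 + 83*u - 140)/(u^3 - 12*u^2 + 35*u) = (u - 4)/u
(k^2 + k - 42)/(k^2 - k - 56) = (k - 6)/(k - 8)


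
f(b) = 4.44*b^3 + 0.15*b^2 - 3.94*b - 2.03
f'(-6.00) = 473.78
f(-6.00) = -932.03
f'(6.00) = 477.38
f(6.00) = 938.77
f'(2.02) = 51.02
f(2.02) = 27.22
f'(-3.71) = 178.28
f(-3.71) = -212.08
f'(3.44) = 154.72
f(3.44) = 166.93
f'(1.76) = 37.85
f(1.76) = 15.71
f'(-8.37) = 926.71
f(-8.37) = -2562.05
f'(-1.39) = 21.38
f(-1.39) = -8.19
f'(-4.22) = 232.00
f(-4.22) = -316.40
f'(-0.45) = -1.38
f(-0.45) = -0.63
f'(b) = 13.32*b^2 + 0.3*b - 3.94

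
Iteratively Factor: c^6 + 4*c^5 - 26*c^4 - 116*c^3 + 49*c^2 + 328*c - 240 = (c + 3)*(c^5 + c^4 - 29*c^3 - 29*c^2 + 136*c - 80) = (c - 1)*(c + 3)*(c^4 + 2*c^3 - 27*c^2 - 56*c + 80) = (c - 1)*(c + 3)*(c + 4)*(c^3 - 2*c^2 - 19*c + 20) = (c - 1)*(c + 3)*(c + 4)^2*(c^2 - 6*c + 5) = (c - 1)^2*(c + 3)*(c + 4)^2*(c - 5)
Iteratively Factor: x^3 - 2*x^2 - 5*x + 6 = (x - 1)*(x^2 - x - 6) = (x - 1)*(x + 2)*(x - 3)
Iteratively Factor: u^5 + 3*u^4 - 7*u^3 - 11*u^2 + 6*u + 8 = (u + 4)*(u^4 - u^3 - 3*u^2 + u + 2) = (u - 1)*(u + 4)*(u^3 - 3*u - 2) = (u - 1)*(u + 1)*(u + 4)*(u^2 - u - 2) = (u - 1)*(u + 1)^2*(u + 4)*(u - 2)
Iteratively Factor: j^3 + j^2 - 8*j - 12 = (j + 2)*(j^2 - j - 6) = (j + 2)^2*(j - 3)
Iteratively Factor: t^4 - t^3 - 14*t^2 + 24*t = (t - 2)*(t^3 + t^2 - 12*t) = (t - 3)*(t - 2)*(t^2 + 4*t) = t*(t - 3)*(t - 2)*(t + 4)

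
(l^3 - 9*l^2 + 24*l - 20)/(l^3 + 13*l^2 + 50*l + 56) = (l^3 - 9*l^2 + 24*l - 20)/(l^3 + 13*l^2 + 50*l + 56)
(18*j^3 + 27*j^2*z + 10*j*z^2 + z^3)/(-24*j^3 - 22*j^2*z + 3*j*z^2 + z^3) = (3*j + z)/(-4*j + z)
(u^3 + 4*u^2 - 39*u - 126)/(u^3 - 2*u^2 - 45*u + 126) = (u + 3)/(u - 3)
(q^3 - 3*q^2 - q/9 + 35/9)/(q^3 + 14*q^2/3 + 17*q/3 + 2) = (9*q^2 - 36*q + 35)/(3*(3*q^2 + 11*q + 6))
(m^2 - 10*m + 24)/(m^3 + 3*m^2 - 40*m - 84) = (m - 4)/(m^2 + 9*m + 14)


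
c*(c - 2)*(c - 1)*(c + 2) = c^4 - c^3 - 4*c^2 + 4*c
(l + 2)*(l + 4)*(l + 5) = l^3 + 11*l^2 + 38*l + 40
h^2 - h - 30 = (h - 6)*(h + 5)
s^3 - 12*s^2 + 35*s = s*(s - 7)*(s - 5)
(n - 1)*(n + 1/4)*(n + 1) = n^3 + n^2/4 - n - 1/4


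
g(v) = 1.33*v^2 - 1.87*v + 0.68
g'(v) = 2.66*v - 1.87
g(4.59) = 20.12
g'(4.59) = 10.34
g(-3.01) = 18.36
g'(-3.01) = -9.88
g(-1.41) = 5.96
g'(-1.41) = -5.62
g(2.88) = 6.33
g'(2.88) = 5.79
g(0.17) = 0.40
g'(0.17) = -1.42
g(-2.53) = 13.92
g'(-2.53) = -8.60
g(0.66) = 0.03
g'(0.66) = -0.11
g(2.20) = 3.00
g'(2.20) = 3.98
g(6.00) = 37.34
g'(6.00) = 14.09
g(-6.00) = 59.78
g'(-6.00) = -17.83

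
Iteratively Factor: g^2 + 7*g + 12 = (g + 4)*(g + 3)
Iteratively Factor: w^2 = (w)*(w)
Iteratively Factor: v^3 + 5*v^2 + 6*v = (v + 2)*(v^2 + 3*v) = (v + 2)*(v + 3)*(v)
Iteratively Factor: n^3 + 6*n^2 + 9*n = (n + 3)*(n^2 + 3*n) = n*(n + 3)*(n + 3)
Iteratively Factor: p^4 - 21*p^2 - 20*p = (p)*(p^3 - 21*p - 20) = p*(p + 1)*(p^2 - p - 20) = p*(p + 1)*(p + 4)*(p - 5)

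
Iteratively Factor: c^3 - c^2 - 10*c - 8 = (c - 4)*(c^2 + 3*c + 2) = (c - 4)*(c + 1)*(c + 2)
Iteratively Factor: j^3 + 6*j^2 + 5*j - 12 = (j - 1)*(j^2 + 7*j + 12) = (j - 1)*(j + 3)*(j + 4)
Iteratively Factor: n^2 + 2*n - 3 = (n - 1)*(n + 3)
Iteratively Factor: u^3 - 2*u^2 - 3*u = (u)*(u^2 - 2*u - 3) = u*(u - 3)*(u + 1)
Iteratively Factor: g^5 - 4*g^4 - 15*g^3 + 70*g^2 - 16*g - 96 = (g - 2)*(g^4 - 2*g^3 - 19*g^2 + 32*g + 48) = (g - 3)*(g - 2)*(g^3 + g^2 - 16*g - 16) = (g - 4)*(g - 3)*(g - 2)*(g^2 + 5*g + 4) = (g - 4)*(g - 3)*(g - 2)*(g + 1)*(g + 4)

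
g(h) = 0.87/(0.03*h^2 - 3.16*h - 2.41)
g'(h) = 0.87*(3.16 - 0.06*h)/(0.03*h^2 - 3.16*h - 2.41)^2 = (2.7492 - 0.0522*h)/(-0.03*h^2 + 3.16*h + 2.41)^2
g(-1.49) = 0.37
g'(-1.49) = 0.51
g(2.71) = -0.08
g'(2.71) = 0.02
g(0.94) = -0.16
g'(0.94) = 0.09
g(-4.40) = 0.07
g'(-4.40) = 0.02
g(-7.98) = 0.04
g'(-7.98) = 0.01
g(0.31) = -0.26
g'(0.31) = 0.24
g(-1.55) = 0.34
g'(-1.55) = 0.43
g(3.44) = -0.07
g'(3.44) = 0.02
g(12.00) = -0.02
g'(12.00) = 0.00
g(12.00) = -0.02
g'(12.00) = 0.00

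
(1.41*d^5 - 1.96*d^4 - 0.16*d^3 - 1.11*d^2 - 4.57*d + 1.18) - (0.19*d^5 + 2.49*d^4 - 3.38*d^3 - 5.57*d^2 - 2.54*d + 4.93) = 1.22*d^5 - 4.45*d^4 + 3.22*d^3 + 4.46*d^2 - 2.03*d - 3.75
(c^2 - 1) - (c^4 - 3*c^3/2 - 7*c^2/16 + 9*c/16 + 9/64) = -c^4 + 3*c^3/2 + 23*c^2/16 - 9*c/16 - 73/64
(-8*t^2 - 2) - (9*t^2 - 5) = 3 - 17*t^2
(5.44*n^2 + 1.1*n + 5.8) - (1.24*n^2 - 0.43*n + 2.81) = 4.2*n^2 + 1.53*n + 2.99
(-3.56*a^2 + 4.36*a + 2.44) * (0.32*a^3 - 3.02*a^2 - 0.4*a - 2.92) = -1.1392*a^5 + 12.1464*a^4 - 10.9624*a^3 + 1.2824*a^2 - 13.7072*a - 7.1248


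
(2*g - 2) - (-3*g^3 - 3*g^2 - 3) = 3*g^3 + 3*g^2 + 2*g + 1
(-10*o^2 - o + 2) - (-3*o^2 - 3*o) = -7*o^2 + 2*o + 2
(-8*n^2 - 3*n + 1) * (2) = -16*n^2 - 6*n + 2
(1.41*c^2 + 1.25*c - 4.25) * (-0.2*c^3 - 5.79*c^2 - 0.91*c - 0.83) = -0.282*c^5 - 8.4139*c^4 - 7.6706*c^3 + 22.2997*c^2 + 2.83*c + 3.5275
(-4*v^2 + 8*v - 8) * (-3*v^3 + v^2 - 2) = 12*v^5 - 28*v^4 + 32*v^3 - 16*v + 16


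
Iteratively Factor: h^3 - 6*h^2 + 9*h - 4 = (h - 1)*(h^2 - 5*h + 4) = (h - 1)^2*(h - 4)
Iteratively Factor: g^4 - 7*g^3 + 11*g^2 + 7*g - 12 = (g - 1)*(g^3 - 6*g^2 + 5*g + 12) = (g - 1)*(g + 1)*(g^2 - 7*g + 12) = (g - 4)*(g - 1)*(g + 1)*(g - 3)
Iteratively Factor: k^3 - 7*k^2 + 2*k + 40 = (k - 5)*(k^2 - 2*k - 8) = (k - 5)*(k + 2)*(k - 4)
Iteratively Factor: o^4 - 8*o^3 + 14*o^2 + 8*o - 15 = (o - 1)*(o^3 - 7*o^2 + 7*o + 15) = (o - 1)*(o + 1)*(o^2 - 8*o + 15) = (o - 5)*(o - 1)*(o + 1)*(o - 3)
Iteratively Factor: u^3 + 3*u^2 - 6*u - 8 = (u + 1)*(u^2 + 2*u - 8) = (u + 1)*(u + 4)*(u - 2)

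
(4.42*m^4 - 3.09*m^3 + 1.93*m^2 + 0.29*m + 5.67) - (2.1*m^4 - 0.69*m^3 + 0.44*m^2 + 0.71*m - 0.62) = 2.32*m^4 - 2.4*m^3 + 1.49*m^2 - 0.42*m + 6.29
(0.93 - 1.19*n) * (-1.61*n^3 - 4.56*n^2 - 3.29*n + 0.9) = 1.9159*n^4 + 3.9291*n^3 - 0.3257*n^2 - 4.1307*n + 0.837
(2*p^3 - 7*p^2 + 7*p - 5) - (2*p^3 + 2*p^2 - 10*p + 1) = -9*p^2 + 17*p - 6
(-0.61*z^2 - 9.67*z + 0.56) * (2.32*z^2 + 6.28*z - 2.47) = -1.4152*z^4 - 26.2652*z^3 - 57.9217*z^2 + 27.4017*z - 1.3832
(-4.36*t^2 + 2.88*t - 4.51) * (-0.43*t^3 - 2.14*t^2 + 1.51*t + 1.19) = 1.8748*t^5 + 8.092*t^4 - 10.8075*t^3 + 8.8118*t^2 - 3.3829*t - 5.3669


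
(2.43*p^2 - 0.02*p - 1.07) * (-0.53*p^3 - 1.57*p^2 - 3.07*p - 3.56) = -1.2879*p^5 - 3.8045*p^4 - 6.8616*p^3 - 6.9095*p^2 + 3.3561*p + 3.8092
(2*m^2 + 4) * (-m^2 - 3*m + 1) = -2*m^4 - 6*m^3 - 2*m^2 - 12*m + 4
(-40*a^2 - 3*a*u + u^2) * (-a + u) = 40*a^3 - 37*a^2*u - 4*a*u^2 + u^3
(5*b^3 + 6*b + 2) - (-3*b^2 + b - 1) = 5*b^3 + 3*b^2 + 5*b + 3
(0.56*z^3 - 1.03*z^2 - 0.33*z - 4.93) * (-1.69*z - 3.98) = -0.9464*z^4 - 0.4881*z^3 + 4.6571*z^2 + 9.6451*z + 19.6214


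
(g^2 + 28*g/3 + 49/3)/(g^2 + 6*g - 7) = (g + 7/3)/(g - 1)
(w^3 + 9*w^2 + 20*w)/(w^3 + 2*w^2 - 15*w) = (w + 4)/(w - 3)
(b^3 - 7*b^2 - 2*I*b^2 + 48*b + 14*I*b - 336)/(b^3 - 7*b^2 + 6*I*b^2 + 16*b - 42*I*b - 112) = (b^2 - 2*I*b + 48)/(b^2 + 6*I*b + 16)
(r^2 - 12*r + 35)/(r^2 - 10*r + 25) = (r - 7)/(r - 5)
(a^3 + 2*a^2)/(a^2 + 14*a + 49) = a^2*(a + 2)/(a^2 + 14*a + 49)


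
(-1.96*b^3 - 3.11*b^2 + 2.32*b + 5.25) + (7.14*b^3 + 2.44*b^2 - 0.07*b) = 5.18*b^3 - 0.67*b^2 + 2.25*b + 5.25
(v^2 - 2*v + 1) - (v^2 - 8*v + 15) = 6*v - 14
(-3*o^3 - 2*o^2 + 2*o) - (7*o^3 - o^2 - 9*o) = -10*o^3 - o^2 + 11*o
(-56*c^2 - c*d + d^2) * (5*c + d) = -280*c^3 - 61*c^2*d + 4*c*d^2 + d^3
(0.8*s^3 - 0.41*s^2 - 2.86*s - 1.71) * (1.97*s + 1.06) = 1.576*s^4 + 0.0403000000000001*s^3 - 6.0688*s^2 - 6.4003*s - 1.8126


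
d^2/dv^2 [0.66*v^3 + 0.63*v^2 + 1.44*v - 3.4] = 3.96*v + 1.26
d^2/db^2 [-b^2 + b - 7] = -2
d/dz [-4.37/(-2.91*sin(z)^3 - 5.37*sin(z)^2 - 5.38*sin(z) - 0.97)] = (-46.9338*sin(z) + 19.07505*cos(2*z) - 42.58565)*cos(z)/(2.91*sin(z)^3 + 5.37*sin(z)^2 + 5.38*sin(z) + 0.97)^2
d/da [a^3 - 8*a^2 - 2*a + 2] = 3*a^2 - 16*a - 2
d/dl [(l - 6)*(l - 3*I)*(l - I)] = 3*l^2 + l*(-12 - 8*I) - 3 + 24*I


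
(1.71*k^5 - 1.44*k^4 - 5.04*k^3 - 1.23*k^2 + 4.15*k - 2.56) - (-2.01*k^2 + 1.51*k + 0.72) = 1.71*k^5 - 1.44*k^4 - 5.04*k^3 + 0.78*k^2 + 2.64*k - 3.28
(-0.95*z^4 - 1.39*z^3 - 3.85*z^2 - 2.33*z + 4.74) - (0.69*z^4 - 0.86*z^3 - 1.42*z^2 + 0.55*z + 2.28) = -1.64*z^4 - 0.53*z^3 - 2.43*z^2 - 2.88*z + 2.46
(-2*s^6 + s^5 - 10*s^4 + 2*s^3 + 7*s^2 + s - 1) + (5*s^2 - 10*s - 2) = -2*s^6 + s^5 - 10*s^4 + 2*s^3 + 12*s^2 - 9*s - 3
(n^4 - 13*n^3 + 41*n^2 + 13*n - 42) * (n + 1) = n^5 - 12*n^4 + 28*n^3 + 54*n^2 - 29*n - 42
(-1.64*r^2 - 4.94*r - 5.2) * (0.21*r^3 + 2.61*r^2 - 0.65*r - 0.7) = -0.3444*r^5 - 5.3178*r^4 - 12.9194*r^3 - 9.213*r^2 + 6.838*r + 3.64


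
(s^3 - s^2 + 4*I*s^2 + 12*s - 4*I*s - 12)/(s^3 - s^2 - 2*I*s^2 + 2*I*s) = (s + 6*I)/s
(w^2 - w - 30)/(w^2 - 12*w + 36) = (w + 5)/(w - 6)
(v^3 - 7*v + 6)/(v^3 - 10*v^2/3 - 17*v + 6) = 3*(v^2 - 3*v + 2)/(3*v^2 - 19*v + 6)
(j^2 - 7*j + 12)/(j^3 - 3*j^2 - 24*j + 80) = (j - 3)/(j^2 + j - 20)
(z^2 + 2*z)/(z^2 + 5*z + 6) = z/(z + 3)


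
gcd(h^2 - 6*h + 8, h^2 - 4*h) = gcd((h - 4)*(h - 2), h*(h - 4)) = h - 4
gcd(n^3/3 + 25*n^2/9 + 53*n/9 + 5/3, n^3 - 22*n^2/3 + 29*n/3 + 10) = 1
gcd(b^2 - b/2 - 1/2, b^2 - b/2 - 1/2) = b^2 - b/2 - 1/2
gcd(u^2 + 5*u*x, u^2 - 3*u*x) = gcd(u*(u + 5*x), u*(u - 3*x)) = u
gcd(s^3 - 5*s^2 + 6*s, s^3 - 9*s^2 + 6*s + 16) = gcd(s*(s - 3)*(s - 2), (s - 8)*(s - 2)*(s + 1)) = s - 2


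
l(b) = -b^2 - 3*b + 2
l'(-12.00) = 21.00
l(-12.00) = -106.00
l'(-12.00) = 21.00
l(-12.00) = -106.00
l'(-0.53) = -1.94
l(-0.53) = 3.31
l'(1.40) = -5.80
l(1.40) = -4.16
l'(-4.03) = 5.06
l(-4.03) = -2.15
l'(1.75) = -6.50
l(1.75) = -6.31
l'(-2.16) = 1.32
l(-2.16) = 3.81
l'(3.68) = -10.36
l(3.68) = -22.58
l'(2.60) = -8.20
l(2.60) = -12.56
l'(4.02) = -11.04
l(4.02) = -26.22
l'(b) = -2*b - 3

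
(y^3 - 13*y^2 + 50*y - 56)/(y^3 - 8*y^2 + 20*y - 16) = (y - 7)/(y - 2)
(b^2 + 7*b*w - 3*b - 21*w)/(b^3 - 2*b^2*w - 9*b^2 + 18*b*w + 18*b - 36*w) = (-b - 7*w)/(-b^2 + 2*b*w + 6*b - 12*w)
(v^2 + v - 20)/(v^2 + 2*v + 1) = (v^2 + v - 20)/(v^2 + 2*v + 1)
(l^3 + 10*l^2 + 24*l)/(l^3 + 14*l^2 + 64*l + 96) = l/(l + 4)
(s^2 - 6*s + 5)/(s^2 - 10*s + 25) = (s - 1)/(s - 5)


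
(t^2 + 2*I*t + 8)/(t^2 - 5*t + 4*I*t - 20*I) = (t - 2*I)/(t - 5)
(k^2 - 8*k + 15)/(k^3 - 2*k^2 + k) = (k^2 - 8*k + 15)/(k*(k^2 - 2*k + 1))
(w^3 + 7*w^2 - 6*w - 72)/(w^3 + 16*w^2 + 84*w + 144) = (w - 3)/(w + 6)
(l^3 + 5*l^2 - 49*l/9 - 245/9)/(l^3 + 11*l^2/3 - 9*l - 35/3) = (l + 7/3)/(l + 1)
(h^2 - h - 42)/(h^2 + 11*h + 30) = (h - 7)/(h + 5)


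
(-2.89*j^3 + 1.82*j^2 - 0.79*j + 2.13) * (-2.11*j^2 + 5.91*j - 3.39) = 6.0979*j^5 - 20.9201*j^4 + 22.2202*j^3 - 15.333*j^2 + 15.2664*j - 7.2207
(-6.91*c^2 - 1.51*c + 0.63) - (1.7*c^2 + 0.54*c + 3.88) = -8.61*c^2 - 2.05*c - 3.25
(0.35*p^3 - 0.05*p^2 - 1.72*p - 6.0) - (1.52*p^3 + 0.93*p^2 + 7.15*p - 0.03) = -1.17*p^3 - 0.98*p^2 - 8.87*p - 5.97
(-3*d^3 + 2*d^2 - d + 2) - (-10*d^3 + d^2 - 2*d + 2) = 7*d^3 + d^2 + d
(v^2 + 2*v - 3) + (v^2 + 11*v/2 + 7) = 2*v^2 + 15*v/2 + 4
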